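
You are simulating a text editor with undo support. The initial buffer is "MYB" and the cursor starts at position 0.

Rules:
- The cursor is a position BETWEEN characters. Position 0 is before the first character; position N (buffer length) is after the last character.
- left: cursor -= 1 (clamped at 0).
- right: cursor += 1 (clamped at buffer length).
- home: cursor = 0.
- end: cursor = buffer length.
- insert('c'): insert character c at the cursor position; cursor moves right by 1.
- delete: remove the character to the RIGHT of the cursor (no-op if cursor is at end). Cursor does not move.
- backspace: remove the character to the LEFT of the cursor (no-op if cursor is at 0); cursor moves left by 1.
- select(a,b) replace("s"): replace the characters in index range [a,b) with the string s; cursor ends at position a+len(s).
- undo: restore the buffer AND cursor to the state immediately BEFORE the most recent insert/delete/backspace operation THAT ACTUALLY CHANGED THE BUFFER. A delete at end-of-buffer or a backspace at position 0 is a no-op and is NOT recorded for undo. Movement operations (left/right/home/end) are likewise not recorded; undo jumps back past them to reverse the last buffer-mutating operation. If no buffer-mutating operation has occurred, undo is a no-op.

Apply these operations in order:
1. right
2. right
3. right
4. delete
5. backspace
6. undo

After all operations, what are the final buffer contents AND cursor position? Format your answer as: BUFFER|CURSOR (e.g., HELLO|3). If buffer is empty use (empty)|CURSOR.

Answer: MYB|3

Derivation:
After op 1 (right): buf='MYB' cursor=1
After op 2 (right): buf='MYB' cursor=2
After op 3 (right): buf='MYB' cursor=3
After op 4 (delete): buf='MYB' cursor=3
After op 5 (backspace): buf='MY' cursor=2
After op 6 (undo): buf='MYB' cursor=3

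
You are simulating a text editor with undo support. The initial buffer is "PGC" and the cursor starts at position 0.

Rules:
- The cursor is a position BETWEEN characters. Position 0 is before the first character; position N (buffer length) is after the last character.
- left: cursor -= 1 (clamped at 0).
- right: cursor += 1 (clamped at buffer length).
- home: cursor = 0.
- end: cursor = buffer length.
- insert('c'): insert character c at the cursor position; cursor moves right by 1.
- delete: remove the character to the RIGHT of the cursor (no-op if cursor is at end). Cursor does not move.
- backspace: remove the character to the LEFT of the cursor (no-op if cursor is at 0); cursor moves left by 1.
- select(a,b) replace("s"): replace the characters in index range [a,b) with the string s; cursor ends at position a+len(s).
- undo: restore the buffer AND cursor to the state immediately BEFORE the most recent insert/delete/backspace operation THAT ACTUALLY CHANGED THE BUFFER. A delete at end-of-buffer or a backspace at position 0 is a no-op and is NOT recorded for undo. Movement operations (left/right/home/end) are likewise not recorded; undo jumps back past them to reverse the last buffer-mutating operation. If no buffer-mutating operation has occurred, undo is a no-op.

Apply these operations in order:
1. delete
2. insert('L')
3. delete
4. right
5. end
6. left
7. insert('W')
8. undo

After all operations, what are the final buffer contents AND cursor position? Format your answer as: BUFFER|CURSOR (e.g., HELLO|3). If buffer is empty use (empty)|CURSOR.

Answer: LC|1

Derivation:
After op 1 (delete): buf='GC' cursor=0
After op 2 (insert('L')): buf='LGC' cursor=1
After op 3 (delete): buf='LC' cursor=1
After op 4 (right): buf='LC' cursor=2
After op 5 (end): buf='LC' cursor=2
After op 6 (left): buf='LC' cursor=1
After op 7 (insert('W')): buf='LWC' cursor=2
After op 8 (undo): buf='LC' cursor=1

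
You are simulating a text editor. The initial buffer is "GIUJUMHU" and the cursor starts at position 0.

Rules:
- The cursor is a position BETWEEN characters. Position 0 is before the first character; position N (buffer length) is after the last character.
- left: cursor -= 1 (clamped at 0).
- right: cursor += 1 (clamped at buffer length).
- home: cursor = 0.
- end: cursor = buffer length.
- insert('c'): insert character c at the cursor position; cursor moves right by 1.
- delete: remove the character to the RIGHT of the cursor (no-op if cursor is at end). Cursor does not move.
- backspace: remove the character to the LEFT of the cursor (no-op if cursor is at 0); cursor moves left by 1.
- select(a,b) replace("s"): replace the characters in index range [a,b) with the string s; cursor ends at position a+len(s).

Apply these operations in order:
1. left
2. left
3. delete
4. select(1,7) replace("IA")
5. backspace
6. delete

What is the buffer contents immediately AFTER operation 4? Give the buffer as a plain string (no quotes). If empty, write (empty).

Answer: IIA

Derivation:
After op 1 (left): buf='GIUJUMHU' cursor=0
After op 2 (left): buf='GIUJUMHU' cursor=0
After op 3 (delete): buf='IUJUMHU' cursor=0
After op 4 (select(1,7) replace("IA")): buf='IIA' cursor=3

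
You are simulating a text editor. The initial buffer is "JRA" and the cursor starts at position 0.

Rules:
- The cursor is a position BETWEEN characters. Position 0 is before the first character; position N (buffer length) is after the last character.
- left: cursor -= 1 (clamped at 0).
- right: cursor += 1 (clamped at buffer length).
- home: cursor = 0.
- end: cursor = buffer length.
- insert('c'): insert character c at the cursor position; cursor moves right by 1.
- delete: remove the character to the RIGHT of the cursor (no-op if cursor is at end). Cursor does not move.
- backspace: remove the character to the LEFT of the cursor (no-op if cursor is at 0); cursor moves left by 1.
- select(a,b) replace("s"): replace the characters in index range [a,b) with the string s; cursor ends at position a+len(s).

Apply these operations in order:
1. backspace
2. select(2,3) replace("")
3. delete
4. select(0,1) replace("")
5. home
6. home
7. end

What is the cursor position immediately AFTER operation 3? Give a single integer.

Answer: 2

Derivation:
After op 1 (backspace): buf='JRA' cursor=0
After op 2 (select(2,3) replace("")): buf='JR' cursor=2
After op 3 (delete): buf='JR' cursor=2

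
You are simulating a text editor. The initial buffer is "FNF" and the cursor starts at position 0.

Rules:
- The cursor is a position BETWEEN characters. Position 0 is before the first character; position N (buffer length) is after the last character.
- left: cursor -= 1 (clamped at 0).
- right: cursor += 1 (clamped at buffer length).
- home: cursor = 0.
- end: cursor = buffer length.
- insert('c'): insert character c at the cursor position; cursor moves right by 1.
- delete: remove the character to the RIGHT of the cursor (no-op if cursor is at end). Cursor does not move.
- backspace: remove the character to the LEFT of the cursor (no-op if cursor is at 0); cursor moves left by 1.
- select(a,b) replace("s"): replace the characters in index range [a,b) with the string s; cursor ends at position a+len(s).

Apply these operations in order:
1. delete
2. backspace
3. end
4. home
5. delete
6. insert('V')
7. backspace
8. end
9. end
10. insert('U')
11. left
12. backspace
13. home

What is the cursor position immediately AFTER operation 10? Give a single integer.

Answer: 2

Derivation:
After op 1 (delete): buf='NF' cursor=0
After op 2 (backspace): buf='NF' cursor=0
After op 3 (end): buf='NF' cursor=2
After op 4 (home): buf='NF' cursor=0
After op 5 (delete): buf='F' cursor=0
After op 6 (insert('V')): buf='VF' cursor=1
After op 7 (backspace): buf='F' cursor=0
After op 8 (end): buf='F' cursor=1
After op 9 (end): buf='F' cursor=1
After op 10 (insert('U')): buf='FU' cursor=2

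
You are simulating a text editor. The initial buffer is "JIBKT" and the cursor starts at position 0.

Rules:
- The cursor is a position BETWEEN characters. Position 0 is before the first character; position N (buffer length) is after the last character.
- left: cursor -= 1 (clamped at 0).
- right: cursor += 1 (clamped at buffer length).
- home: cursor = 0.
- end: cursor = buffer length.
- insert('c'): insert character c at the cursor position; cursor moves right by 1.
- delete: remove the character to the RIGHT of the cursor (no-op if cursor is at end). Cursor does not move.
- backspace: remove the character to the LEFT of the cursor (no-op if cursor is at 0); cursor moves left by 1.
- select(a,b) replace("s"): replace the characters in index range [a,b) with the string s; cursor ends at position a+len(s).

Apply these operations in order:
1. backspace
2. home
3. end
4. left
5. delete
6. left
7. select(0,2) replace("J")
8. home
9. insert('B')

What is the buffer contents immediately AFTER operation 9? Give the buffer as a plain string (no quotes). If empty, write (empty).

After op 1 (backspace): buf='JIBKT' cursor=0
After op 2 (home): buf='JIBKT' cursor=0
After op 3 (end): buf='JIBKT' cursor=5
After op 4 (left): buf='JIBKT' cursor=4
After op 5 (delete): buf='JIBK' cursor=4
After op 6 (left): buf='JIBK' cursor=3
After op 7 (select(0,2) replace("J")): buf='JBK' cursor=1
After op 8 (home): buf='JBK' cursor=0
After op 9 (insert('B')): buf='BJBK' cursor=1

Answer: BJBK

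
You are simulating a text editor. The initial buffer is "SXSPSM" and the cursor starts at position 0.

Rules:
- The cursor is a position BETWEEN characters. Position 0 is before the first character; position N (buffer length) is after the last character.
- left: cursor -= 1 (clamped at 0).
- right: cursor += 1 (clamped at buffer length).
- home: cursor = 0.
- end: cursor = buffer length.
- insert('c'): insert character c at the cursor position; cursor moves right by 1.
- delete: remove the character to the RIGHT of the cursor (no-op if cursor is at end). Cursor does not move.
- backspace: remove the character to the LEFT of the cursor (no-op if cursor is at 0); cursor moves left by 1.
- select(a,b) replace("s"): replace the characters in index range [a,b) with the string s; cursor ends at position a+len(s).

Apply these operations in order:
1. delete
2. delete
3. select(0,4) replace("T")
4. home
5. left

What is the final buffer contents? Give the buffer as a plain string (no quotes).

Answer: T

Derivation:
After op 1 (delete): buf='XSPSM' cursor=0
After op 2 (delete): buf='SPSM' cursor=0
After op 3 (select(0,4) replace("T")): buf='T' cursor=1
After op 4 (home): buf='T' cursor=0
After op 5 (left): buf='T' cursor=0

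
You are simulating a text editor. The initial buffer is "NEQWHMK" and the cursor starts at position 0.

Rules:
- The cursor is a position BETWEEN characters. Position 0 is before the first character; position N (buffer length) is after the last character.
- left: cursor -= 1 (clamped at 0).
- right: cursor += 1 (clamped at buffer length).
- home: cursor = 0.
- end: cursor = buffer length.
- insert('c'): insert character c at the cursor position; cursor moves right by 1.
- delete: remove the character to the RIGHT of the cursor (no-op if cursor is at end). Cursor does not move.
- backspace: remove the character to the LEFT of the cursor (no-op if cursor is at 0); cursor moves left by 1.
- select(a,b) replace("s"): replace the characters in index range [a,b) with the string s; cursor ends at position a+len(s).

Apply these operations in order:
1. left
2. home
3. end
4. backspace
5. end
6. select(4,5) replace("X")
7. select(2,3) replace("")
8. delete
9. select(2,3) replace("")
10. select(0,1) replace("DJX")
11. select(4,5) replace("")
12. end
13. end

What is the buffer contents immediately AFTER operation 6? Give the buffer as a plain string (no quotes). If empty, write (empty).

After op 1 (left): buf='NEQWHMK' cursor=0
After op 2 (home): buf='NEQWHMK' cursor=0
After op 3 (end): buf='NEQWHMK' cursor=7
After op 4 (backspace): buf='NEQWHM' cursor=6
After op 5 (end): buf='NEQWHM' cursor=6
After op 6 (select(4,5) replace("X")): buf='NEQWXM' cursor=5

Answer: NEQWXM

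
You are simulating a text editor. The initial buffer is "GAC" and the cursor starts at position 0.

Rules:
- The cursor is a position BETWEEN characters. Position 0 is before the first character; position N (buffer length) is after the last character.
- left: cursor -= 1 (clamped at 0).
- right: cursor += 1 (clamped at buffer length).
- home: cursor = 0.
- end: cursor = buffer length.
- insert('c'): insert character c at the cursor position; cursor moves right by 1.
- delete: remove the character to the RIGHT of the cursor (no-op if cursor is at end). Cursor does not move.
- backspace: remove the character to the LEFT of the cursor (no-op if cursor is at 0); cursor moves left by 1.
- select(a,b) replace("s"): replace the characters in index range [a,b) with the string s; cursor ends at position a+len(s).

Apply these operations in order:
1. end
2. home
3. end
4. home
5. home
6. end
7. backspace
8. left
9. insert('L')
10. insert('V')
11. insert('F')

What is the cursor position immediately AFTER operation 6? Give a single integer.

Answer: 3

Derivation:
After op 1 (end): buf='GAC' cursor=3
After op 2 (home): buf='GAC' cursor=0
After op 3 (end): buf='GAC' cursor=3
After op 4 (home): buf='GAC' cursor=0
After op 5 (home): buf='GAC' cursor=0
After op 6 (end): buf='GAC' cursor=3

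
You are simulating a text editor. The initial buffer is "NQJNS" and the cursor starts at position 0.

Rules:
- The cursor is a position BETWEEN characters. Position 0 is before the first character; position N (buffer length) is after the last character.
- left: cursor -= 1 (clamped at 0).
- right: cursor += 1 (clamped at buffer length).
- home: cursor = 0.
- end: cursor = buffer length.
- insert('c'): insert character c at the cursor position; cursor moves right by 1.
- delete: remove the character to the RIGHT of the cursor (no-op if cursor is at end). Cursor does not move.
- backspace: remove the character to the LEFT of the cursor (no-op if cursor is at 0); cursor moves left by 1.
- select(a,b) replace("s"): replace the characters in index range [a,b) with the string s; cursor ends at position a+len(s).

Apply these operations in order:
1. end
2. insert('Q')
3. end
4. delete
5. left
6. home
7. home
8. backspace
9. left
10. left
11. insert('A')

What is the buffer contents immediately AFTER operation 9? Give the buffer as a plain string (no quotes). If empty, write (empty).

After op 1 (end): buf='NQJNS' cursor=5
After op 2 (insert('Q')): buf='NQJNSQ' cursor=6
After op 3 (end): buf='NQJNSQ' cursor=6
After op 4 (delete): buf='NQJNSQ' cursor=6
After op 5 (left): buf='NQJNSQ' cursor=5
After op 6 (home): buf='NQJNSQ' cursor=0
After op 7 (home): buf='NQJNSQ' cursor=0
After op 8 (backspace): buf='NQJNSQ' cursor=0
After op 9 (left): buf='NQJNSQ' cursor=0

Answer: NQJNSQ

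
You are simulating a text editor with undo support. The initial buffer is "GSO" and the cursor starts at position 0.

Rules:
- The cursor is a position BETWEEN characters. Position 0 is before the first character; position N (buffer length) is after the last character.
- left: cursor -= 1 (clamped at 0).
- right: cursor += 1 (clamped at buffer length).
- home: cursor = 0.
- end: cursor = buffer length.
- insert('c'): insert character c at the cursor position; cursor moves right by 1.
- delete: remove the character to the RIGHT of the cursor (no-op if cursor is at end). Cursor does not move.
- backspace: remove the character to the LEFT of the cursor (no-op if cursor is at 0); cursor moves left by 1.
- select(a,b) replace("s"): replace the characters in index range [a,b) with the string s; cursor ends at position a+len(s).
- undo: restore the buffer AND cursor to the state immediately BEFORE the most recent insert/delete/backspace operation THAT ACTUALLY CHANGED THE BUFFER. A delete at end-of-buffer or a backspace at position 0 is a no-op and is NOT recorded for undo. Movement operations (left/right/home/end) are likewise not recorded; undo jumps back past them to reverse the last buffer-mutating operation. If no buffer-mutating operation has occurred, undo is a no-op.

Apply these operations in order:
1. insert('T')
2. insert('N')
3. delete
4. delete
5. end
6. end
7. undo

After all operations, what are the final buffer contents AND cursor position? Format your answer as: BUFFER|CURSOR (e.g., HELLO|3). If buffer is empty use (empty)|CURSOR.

After op 1 (insert('T')): buf='TGSO' cursor=1
After op 2 (insert('N')): buf='TNGSO' cursor=2
After op 3 (delete): buf='TNSO' cursor=2
After op 4 (delete): buf='TNO' cursor=2
After op 5 (end): buf='TNO' cursor=3
After op 6 (end): buf='TNO' cursor=3
After op 7 (undo): buf='TNSO' cursor=2

Answer: TNSO|2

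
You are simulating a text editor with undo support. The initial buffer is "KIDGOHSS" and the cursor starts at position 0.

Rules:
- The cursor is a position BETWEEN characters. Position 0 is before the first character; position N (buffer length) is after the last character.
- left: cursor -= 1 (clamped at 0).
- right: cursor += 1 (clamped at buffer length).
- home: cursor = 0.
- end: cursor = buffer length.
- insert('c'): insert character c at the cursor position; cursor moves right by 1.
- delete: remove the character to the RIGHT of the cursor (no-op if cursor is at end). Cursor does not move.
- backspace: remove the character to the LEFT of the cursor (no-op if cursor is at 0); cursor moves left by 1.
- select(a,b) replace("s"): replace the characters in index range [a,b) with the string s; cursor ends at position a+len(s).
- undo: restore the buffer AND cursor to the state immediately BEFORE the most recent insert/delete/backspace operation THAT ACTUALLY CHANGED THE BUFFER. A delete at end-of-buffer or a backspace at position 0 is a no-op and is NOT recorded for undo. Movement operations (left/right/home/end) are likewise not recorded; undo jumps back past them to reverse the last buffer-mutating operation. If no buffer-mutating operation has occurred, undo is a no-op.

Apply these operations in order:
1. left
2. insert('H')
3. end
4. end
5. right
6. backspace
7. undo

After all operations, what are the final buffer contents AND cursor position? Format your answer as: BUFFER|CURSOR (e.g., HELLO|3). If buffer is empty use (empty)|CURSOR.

Answer: HKIDGOHSS|9

Derivation:
After op 1 (left): buf='KIDGOHSS' cursor=0
After op 2 (insert('H')): buf='HKIDGOHSS' cursor=1
After op 3 (end): buf='HKIDGOHSS' cursor=9
After op 4 (end): buf='HKIDGOHSS' cursor=9
After op 5 (right): buf='HKIDGOHSS' cursor=9
After op 6 (backspace): buf='HKIDGOHS' cursor=8
After op 7 (undo): buf='HKIDGOHSS' cursor=9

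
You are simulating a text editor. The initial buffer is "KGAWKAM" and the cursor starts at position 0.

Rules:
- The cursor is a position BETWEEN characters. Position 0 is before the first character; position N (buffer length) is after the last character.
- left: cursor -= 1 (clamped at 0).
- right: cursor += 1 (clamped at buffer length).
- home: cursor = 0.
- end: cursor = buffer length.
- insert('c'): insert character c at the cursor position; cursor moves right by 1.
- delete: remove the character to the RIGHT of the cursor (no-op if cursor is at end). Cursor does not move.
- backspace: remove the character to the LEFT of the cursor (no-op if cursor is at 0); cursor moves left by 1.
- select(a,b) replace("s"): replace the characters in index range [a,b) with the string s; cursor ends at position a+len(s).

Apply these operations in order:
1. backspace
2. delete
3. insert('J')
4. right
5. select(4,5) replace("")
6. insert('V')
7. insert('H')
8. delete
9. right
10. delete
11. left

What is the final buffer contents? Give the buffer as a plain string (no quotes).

After op 1 (backspace): buf='KGAWKAM' cursor=0
After op 2 (delete): buf='GAWKAM' cursor=0
After op 3 (insert('J')): buf='JGAWKAM' cursor=1
After op 4 (right): buf='JGAWKAM' cursor=2
After op 5 (select(4,5) replace("")): buf='JGAWAM' cursor=4
After op 6 (insert('V')): buf='JGAWVAM' cursor=5
After op 7 (insert('H')): buf='JGAWVHAM' cursor=6
After op 8 (delete): buf='JGAWVHM' cursor=6
After op 9 (right): buf='JGAWVHM' cursor=7
After op 10 (delete): buf='JGAWVHM' cursor=7
After op 11 (left): buf='JGAWVHM' cursor=6

Answer: JGAWVHM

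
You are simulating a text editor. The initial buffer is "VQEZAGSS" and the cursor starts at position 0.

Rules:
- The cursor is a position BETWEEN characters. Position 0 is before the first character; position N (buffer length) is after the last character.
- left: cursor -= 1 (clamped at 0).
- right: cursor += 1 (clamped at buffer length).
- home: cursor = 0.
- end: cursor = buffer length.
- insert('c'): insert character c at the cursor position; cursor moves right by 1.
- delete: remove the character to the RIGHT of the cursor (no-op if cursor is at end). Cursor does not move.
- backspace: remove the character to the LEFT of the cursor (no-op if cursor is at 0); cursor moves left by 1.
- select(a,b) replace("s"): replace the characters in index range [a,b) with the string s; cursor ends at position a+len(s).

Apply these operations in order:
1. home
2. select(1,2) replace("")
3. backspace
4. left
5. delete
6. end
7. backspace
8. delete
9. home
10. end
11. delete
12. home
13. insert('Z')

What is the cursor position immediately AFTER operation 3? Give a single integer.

Answer: 0

Derivation:
After op 1 (home): buf='VQEZAGSS' cursor=0
After op 2 (select(1,2) replace("")): buf='VEZAGSS' cursor=1
After op 3 (backspace): buf='EZAGSS' cursor=0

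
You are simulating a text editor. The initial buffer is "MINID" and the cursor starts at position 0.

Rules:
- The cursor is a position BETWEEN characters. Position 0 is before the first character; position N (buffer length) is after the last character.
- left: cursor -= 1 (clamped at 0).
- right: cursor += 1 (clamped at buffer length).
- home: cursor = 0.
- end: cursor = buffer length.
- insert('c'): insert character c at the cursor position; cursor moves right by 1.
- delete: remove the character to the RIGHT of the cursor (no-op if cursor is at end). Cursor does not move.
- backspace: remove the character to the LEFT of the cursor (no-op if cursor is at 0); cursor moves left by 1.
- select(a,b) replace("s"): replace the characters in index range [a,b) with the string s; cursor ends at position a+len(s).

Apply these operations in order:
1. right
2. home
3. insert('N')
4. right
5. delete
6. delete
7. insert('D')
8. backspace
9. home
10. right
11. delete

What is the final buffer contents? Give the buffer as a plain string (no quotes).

Answer: NID

Derivation:
After op 1 (right): buf='MINID' cursor=1
After op 2 (home): buf='MINID' cursor=0
After op 3 (insert('N')): buf='NMINID' cursor=1
After op 4 (right): buf='NMINID' cursor=2
After op 5 (delete): buf='NMNID' cursor=2
After op 6 (delete): buf='NMID' cursor=2
After op 7 (insert('D')): buf='NMDID' cursor=3
After op 8 (backspace): buf='NMID' cursor=2
After op 9 (home): buf='NMID' cursor=0
After op 10 (right): buf='NMID' cursor=1
After op 11 (delete): buf='NID' cursor=1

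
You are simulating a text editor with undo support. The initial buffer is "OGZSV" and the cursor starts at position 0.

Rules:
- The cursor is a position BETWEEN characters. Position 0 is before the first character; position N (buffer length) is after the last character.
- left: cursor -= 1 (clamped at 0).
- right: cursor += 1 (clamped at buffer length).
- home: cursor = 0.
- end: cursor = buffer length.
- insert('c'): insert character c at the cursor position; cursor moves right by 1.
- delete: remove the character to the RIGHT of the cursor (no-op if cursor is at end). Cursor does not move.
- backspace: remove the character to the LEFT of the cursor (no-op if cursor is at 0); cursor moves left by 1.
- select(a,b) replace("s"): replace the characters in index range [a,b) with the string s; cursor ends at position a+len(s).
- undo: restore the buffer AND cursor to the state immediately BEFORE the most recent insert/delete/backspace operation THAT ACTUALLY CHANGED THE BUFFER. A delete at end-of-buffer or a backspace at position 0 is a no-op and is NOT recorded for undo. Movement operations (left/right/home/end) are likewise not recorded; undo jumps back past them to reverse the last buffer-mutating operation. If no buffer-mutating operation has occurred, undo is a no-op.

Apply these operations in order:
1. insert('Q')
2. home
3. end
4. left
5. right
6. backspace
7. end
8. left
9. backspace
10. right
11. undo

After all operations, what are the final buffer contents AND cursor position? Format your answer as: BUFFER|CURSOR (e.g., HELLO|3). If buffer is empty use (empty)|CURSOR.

After op 1 (insert('Q')): buf='QOGZSV' cursor=1
After op 2 (home): buf='QOGZSV' cursor=0
After op 3 (end): buf='QOGZSV' cursor=6
After op 4 (left): buf='QOGZSV' cursor=5
After op 5 (right): buf='QOGZSV' cursor=6
After op 6 (backspace): buf='QOGZS' cursor=5
After op 7 (end): buf='QOGZS' cursor=5
After op 8 (left): buf='QOGZS' cursor=4
After op 9 (backspace): buf='QOGS' cursor=3
After op 10 (right): buf='QOGS' cursor=4
After op 11 (undo): buf='QOGZS' cursor=4

Answer: QOGZS|4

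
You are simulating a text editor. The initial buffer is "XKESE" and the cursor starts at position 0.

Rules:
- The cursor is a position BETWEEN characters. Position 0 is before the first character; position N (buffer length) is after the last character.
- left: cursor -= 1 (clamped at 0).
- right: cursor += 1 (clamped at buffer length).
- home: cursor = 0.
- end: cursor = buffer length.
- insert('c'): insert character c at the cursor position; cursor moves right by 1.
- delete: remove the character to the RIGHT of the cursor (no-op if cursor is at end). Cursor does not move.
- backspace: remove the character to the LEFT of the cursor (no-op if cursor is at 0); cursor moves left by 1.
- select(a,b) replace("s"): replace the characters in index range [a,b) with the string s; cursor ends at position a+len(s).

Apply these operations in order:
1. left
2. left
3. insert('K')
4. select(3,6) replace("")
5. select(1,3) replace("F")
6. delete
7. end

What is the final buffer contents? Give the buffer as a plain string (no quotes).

Answer: KF

Derivation:
After op 1 (left): buf='XKESE' cursor=0
After op 2 (left): buf='XKESE' cursor=0
After op 3 (insert('K')): buf='KXKESE' cursor=1
After op 4 (select(3,6) replace("")): buf='KXK' cursor=3
After op 5 (select(1,3) replace("F")): buf='KF' cursor=2
After op 6 (delete): buf='KF' cursor=2
After op 7 (end): buf='KF' cursor=2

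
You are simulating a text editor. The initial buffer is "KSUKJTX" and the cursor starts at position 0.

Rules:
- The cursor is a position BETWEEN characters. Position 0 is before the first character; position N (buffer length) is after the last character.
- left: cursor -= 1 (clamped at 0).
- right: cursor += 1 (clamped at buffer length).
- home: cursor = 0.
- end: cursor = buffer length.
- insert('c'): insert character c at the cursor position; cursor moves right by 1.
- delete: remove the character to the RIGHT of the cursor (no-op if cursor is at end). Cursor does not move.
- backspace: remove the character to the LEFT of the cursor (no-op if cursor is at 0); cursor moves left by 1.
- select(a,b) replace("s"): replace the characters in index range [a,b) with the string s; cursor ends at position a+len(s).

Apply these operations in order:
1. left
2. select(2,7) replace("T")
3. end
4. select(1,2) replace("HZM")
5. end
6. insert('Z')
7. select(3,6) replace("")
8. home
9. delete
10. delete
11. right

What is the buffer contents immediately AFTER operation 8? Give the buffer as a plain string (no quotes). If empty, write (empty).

Answer: KHZ

Derivation:
After op 1 (left): buf='KSUKJTX' cursor=0
After op 2 (select(2,7) replace("T")): buf='KST' cursor=3
After op 3 (end): buf='KST' cursor=3
After op 4 (select(1,2) replace("HZM")): buf='KHZMT' cursor=4
After op 5 (end): buf='KHZMT' cursor=5
After op 6 (insert('Z')): buf='KHZMTZ' cursor=6
After op 7 (select(3,6) replace("")): buf='KHZ' cursor=3
After op 8 (home): buf='KHZ' cursor=0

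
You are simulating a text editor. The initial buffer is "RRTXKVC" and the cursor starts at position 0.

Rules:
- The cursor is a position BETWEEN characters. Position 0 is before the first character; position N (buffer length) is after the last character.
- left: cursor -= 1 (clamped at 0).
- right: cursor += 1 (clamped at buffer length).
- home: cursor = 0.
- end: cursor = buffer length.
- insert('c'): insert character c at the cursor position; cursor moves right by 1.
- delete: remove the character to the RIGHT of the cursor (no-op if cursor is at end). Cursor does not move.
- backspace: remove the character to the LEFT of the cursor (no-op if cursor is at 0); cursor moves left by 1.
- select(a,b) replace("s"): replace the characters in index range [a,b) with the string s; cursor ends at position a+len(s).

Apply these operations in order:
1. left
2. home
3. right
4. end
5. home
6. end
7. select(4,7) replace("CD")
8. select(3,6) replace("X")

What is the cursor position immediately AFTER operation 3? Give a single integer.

Answer: 1

Derivation:
After op 1 (left): buf='RRTXKVC' cursor=0
After op 2 (home): buf='RRTXKVC' cursor=0
After op 3 (right): buf='RRTXKVC' cursor=1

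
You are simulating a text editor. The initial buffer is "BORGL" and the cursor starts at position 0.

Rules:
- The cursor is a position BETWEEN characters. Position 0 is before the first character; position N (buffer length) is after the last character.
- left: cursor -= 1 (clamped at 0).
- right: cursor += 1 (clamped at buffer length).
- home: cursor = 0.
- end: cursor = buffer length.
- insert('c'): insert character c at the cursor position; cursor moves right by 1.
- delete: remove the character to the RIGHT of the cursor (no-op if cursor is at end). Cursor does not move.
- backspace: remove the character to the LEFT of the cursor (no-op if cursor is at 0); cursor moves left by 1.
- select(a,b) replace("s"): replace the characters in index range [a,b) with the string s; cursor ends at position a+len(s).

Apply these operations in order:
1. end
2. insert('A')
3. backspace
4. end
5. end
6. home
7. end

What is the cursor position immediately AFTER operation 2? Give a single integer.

After op 1 (end): buf='BORGL' cursor=5
After op 2 (insert('A')): buf='BORGLA' cursor=6

Answer: 6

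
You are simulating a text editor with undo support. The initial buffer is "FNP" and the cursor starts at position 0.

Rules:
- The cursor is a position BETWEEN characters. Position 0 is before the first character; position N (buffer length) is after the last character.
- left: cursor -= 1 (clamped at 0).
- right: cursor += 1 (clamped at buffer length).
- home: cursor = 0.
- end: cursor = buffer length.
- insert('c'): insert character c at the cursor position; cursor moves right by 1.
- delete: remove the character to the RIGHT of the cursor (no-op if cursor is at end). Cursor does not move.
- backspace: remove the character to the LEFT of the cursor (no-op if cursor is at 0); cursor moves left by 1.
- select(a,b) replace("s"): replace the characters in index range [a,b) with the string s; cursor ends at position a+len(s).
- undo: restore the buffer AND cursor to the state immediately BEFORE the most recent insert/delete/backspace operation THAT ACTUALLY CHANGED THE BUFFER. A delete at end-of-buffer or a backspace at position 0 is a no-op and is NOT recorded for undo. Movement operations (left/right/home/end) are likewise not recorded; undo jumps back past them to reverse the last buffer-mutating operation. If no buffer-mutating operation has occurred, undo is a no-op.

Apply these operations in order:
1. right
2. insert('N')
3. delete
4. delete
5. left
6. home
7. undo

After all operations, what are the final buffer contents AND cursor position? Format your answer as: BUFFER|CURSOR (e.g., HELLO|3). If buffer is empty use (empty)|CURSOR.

After op 1 (right): buf='FNP' cursor=1
After op 2 (insert('N')): buf='FNNP' cursor=2
After op 3 (delete): buf='FNP' cursor=2
After op 4 (delete): buf='FN' cursor=2
After op 5 (left): buf='FN' cursor=1
After op 6 (home): buf='FN' cursor=0
After op 7 (undo): buf='FNP' cursor=2

Answer: FNP|2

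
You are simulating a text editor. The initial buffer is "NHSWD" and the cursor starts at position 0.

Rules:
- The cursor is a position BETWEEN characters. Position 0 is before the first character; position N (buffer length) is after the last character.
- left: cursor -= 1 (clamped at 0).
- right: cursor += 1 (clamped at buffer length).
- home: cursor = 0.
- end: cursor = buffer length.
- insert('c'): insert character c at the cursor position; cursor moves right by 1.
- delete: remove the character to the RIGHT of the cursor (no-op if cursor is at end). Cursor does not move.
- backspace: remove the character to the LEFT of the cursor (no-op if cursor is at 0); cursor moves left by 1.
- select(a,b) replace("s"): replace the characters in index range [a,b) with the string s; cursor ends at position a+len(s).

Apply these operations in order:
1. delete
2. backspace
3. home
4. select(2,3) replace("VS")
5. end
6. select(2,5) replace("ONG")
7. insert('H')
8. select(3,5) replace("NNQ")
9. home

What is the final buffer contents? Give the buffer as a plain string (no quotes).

After op 1 (delete): buf='HSWD' cursor=0
After op 2 (backspace): buf='HSWD' cursor=0
After op 3 (home): buf='HSWD' cursor=0
After op 4 (select(2,3) replace("VS")): buf='HSVSD' cursor=4
After op 5 (end): buf='HSVSD' cursor=5
After op 6 (select(2,5) replace("ONG")): buf='HSONG' cursor=5
After op 7 (insert('H')): buf='HSONGH' cursor=6
After op 8 (select(3,5) replace("NNQ")): buf='HSONNQH' cursor=6
After op 9 (home): buf='HSONNQH' cursor=0

Answer: HSONNQH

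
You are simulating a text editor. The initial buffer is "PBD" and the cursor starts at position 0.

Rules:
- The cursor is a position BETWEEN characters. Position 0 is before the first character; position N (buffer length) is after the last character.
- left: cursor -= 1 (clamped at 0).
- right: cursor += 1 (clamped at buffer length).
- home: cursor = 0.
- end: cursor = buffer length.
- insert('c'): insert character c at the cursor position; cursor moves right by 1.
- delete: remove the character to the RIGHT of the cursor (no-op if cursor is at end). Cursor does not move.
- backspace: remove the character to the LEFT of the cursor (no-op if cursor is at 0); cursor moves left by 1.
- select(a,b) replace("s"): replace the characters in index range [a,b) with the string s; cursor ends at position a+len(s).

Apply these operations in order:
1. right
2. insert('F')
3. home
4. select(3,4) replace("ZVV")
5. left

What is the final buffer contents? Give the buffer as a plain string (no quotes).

After op 1 (right): buf='PBD' cursor=1
After op 2 (insert('F')): buf='PFBD' cursor=2
After op 3 (home): buf='PFBD' cursor=0
After op 4 (select(3,4) replace("ZVV")): buf='PFBZVV' cursor=6
After op 5 (left): buf='PFBZVV' cursor=5

Answer: PFBZVV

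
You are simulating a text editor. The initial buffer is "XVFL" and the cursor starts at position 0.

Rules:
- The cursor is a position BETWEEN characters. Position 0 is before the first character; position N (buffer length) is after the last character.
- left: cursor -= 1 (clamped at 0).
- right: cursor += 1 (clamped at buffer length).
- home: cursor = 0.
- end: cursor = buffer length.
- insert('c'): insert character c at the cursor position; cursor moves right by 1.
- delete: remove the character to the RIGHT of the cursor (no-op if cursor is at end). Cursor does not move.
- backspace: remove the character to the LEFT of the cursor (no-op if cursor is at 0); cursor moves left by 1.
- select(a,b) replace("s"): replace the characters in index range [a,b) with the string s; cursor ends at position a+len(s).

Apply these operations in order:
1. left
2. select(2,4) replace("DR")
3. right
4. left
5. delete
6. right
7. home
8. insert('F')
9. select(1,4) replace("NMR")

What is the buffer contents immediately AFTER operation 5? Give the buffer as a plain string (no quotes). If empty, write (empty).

Answer: XVD

Derivation:
After op 1 (left): buf='XVFL' cursor=0
After op 2 (select(2,4) replace("DR")): buf='XVDR' cursor=4
After op 3 (right): buf='XVDR' cursor=4
After op 4 (left): buf='XVDR' cursor=3
After op 5 (delete): buf='XVD' cursor=3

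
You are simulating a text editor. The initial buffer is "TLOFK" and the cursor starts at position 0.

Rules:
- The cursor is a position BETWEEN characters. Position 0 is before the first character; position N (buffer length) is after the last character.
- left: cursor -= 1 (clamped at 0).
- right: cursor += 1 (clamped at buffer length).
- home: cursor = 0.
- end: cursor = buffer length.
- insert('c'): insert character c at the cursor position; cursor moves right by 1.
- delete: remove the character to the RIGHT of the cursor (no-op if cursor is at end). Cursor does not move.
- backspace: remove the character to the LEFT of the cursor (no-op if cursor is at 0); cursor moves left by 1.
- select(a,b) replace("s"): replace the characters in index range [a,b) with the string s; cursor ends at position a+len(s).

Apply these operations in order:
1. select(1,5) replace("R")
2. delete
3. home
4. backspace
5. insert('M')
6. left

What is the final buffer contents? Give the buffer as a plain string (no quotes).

After op 1 (select(1,5) replace("R")): buf='TR' cursor=2
After op 2 (delete): buf='TR' cursor=2
After op 3 (home): buf='TR' cursor=0
After op 4 (backspace): buf='TR' cursor=0
After op 5 (insert('M')): buf='MTR' cursor=1
After op 6 (left): buf='MTR' cursor=0

Answer: MTR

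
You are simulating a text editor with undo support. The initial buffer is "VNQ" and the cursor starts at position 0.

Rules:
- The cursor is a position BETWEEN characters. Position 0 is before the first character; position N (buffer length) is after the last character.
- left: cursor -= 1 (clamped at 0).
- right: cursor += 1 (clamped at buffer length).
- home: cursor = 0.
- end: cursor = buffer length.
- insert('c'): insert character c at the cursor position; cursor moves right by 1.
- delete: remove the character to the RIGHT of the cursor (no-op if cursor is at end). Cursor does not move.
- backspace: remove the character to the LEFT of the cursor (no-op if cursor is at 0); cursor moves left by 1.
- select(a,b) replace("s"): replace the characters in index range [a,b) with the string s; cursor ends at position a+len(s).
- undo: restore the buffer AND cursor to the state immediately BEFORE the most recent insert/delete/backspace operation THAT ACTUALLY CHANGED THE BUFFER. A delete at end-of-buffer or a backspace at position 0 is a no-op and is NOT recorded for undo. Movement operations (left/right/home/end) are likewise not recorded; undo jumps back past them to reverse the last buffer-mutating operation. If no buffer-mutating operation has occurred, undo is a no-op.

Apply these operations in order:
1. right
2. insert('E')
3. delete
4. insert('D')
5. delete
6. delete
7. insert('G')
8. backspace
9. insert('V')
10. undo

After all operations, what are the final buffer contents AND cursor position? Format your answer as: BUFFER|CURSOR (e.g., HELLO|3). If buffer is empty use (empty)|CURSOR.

Answer: VED|3

Derivation:
After op 1 (right): buf='VNQ' cursor=1
After op 2 (insert('E')): buf='VENQ' cursor=2
After op 3 (delete): buf='VEQ' cursor=2
After op 4 (insert('D')): buf='VEDQ' cursor=3
After op 5 (delete): buf='VED' cursor=3
After op 6 (delete): buf='VED' cursor=3
After op 7 (insert('G')): buf='VEDG' cursor=4
After op 8 (backspace): buf='VED' cursor=3
After op 9 (insert('V')): buf='VEDV' cursor=4
After op 10 (undo): buf='VED' cursor=3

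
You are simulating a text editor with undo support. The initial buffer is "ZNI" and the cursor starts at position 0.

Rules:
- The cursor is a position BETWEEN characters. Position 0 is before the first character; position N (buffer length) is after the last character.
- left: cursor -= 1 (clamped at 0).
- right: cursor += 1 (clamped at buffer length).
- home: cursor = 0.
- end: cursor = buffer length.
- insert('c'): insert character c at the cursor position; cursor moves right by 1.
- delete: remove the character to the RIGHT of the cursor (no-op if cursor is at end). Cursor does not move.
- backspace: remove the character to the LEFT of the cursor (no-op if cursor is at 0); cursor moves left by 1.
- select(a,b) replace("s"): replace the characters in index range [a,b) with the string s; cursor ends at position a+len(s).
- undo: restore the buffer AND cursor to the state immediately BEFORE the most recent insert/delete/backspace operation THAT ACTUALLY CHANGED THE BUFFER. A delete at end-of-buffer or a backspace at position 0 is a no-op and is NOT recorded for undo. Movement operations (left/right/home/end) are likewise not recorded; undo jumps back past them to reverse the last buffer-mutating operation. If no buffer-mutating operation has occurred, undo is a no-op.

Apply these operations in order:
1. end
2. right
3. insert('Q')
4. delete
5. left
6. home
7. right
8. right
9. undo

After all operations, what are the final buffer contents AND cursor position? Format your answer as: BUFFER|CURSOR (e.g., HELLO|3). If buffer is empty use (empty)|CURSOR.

Answer: ZNI|3

Derivation:
After op 1 (end): buf='ZNI' cursor=3
After op 2 (right): buf='ZNI' cursor=3
After op 3 (insert('Q')): buf='ZNIQ' cursor=4
After op 4 (delete): buf='ZNIQ' cursor=4
After op 5 (left): buf='ZNIQ' cursor=3
After op 6 (home): buf='ZNIQ' cursor=0
After op 7 (right): buf='ZNIQ' cursor=1
After op 8 (right): buf='ZNIQ' cursor=2
After op 9 (undo): buf='ZNI' cursor=3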